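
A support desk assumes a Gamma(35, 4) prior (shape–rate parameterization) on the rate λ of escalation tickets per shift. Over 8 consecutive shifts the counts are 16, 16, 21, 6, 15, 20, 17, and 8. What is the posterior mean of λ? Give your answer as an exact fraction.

77/6

Total count: 16 + 16 + 21 + 6 + 15 + 20 + 17 + 8 = 119.
Total exposure: 8 shifts.
Gamma(α, β) with Poisson data over total exposure Σt gives posterior Gamma(α+Σx, β+Σt) = Gamma(154, 12).
Posterior mean = α'/β' = 154/12 = 77/6.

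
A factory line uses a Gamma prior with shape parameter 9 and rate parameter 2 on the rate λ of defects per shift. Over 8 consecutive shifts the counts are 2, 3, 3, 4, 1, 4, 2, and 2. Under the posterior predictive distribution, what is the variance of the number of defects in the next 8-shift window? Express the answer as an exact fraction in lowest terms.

216/5

Total count: 2 + 3 + 3 + 4 + 1 + 4 + 2 + 2 = 21.
Total exposure: 8 shifts.
The Gamma prior is conjugate for the Poisson rate, so λ | data ~ Gamma(9+21, 2+8) = Gamma(30, 10).
The posterior predictive for a window of length T is Negative Binomial with variance T·α'·(β'+T)/β'² = 8·30·18/100 = 216/5.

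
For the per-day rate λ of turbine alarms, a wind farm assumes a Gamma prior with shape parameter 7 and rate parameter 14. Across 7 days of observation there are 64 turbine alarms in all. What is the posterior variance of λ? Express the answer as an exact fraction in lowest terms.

71/441

Total count 64 over total exposure 7 days.
The Gamma prior is conjugate for the Poisson rate, so λ | data ~ Gamma(7+64, 14+7) = Gamma(71, 21).
Posterior variance = α'/β'² = 71/441.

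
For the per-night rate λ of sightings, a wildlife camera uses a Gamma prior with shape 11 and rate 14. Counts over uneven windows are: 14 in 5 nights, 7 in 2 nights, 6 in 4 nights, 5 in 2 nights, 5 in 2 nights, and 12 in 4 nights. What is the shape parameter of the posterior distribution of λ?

60

Total count: 14 + 7 + 6 + 5 + 5 + 12 = 49.
Total exposure: 5 + 2 + 4 + 2 + 2 + 4 = 19 nights.
Conjugate update: add total count to the shape and total exposure to the rate, giving Gamma(60, 33).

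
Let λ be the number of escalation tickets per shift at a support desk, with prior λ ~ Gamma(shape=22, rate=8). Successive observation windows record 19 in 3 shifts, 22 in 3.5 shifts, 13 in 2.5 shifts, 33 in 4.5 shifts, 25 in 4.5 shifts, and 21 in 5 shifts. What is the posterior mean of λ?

Total count: 19 + 22 + 13 + 33 + 25 + 21 = 133.
Total exposure: 3 + 3.5 + 2.5 + 4.5 + 4.5 + 5 = 23 shifts.
Gamma(α, β) with Poisson data over total exposure Σt gives posterior Gamma(α+Σx, β+Σt) = Gamma(155, 31).
Posterior mean = α'/β' = 155/31 = 5.

5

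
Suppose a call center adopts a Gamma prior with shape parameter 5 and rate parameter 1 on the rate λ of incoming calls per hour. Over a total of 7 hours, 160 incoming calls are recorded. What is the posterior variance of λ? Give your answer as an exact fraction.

Total count 160 over total exposure 7 hours.
Gamma(α, β) with Poisson data over total exposure Σt gives posterior Gamma(α+Σx, β+Σt) = Gamma(165, 8).
Posterior variance = α'/β'² = 165/64.

165/64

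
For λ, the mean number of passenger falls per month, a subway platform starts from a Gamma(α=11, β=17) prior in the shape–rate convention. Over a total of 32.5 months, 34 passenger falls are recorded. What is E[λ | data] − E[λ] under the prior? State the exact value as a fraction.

Total count 34 over total exposure 32.5 months.
Posterior: α' = 11 + 34 = 45, β' = 17 + 32.5 = 99/2.
Posterior mean = 45/(99/2) = 10/11; prior mean = 11/17 = 11/17. Difference = 10/11 − 11/17 = 49/187.

49/187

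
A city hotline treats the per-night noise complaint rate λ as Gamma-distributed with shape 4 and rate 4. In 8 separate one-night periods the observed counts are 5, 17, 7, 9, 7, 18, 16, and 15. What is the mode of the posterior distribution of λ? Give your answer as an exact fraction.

Total count: 5 + 17 + 7 + 9 + 7 + 18 + 16 + 15 = 94.
Total exposure: 8 nights.
Posterior: α' = 4 + 94 = 98, β' = 4 + 8 = 12.
Posterior mode = (α'−1)/β' = 97/12.

97/12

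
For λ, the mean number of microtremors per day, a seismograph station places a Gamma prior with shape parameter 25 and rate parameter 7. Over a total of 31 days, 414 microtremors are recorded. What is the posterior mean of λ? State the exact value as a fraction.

Total count 414 over total exposure 31 days.
The Gamma prior is conjugate for the Poisson rate, so λ | data ~ Gamma(25+414, 7+31) = Gamma(439, 38).
Posterior mean = α'/β' = 439/38.

439/38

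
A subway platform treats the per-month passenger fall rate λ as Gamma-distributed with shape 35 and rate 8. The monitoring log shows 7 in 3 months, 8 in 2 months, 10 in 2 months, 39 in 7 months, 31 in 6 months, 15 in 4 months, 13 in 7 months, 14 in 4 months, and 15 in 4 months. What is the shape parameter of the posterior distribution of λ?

187

Total count: 7 + 8 + 10 + 39 + 31 + 15 + 13 + 14 + 15 = 152.
Total exposure: 3 + 2 + 2 + 7 + 6 + 4 + 7 + 4 + 4 = 39 months.
By Gamma–Poisson conjugacy, the posterior is Gamma(α + Σx, β + Σt) = Gamma(35 + 152, 8 + 39) = Gamma(187, 47).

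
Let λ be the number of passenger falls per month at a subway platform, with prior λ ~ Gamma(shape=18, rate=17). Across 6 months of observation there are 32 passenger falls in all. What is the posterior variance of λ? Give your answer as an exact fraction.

50/529

Total count 32 over total exposure 6 months.
Posterior: α' = 18 + 32 = 50, β' = 17 + 6 = 23.
Posterior variance = α'/β'² = 50/529.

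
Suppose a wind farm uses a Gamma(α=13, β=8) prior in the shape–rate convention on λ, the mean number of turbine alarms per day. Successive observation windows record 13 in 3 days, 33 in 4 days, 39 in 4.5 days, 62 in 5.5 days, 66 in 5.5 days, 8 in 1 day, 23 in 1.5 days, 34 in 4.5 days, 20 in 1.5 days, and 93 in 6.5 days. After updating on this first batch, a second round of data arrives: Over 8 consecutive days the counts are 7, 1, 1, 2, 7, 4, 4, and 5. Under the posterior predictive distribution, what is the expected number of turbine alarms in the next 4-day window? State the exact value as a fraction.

3480/107

Total count: 13 + 33 + 39 + 62 + 66 + 8 + 23 + 34 + 20 + 93 = 391.
Total exposure: 3 + 4 + 4.5 + 5.5 + 5.5 + 1 + 1.5 + 4.5 + 1.5 + 6.5 = 37.5 days.
After the first batch: Gamma(13 + 391, 8 + 37.5) = Gamma(404, 91/2).
Total count: 7 + 1 + 1 + 2 + 7 + 4 + 4 + 5 = 31.
Total exposure: 8 days.
After the second batch: Gamma(404 + 31, 91/2 + 8) = Gamma(435, 107/2).
Predictive mean over a 4-day window = T·E[λ|data] = 4·435/(107/2) = 3480/107.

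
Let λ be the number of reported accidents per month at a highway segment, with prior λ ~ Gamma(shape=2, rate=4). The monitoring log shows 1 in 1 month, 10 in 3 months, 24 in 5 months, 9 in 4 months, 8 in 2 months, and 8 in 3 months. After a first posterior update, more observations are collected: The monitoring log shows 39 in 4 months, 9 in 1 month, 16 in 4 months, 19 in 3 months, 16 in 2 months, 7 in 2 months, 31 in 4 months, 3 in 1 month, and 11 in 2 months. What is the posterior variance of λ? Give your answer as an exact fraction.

71/675

Total count: 1 + 10 + 24 + 9 + 8 + 8 = 60.
Total exposure: 1 + 3 + 5 + 4 + 2 + 3 = 18 months.
After the first batch: Gamma(2 + 60, 4 + 18) = Gamma(62, 22).
Total count: 39 + 9 + 16 + 19 + 16 + 7 + 31 + 3 + 11 = 151.
Total exposure: 4 + 1 + 4 + 3 + 2 + 2 + 4 + 1 + 2 = 23 months.
After the second batch: Gamma(62 + 151, 22 + 23) = Gamma(213, 45).
Posterior variance = α'/β'² = 213/2025 = 71/675.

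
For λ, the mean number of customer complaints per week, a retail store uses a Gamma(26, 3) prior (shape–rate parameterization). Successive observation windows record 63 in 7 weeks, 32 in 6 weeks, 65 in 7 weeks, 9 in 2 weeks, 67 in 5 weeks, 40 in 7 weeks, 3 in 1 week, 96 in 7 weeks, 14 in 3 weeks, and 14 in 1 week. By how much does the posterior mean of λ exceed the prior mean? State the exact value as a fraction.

Total count: 63 + 32 + 65 + 9 + 67 + 40 + 3 + 96 + 14 + 14 = 403.
Total exposure: 7 + 6 + 7 + 2 + 5 + 7 + 1 + 7 + 3 + 1 = 46 weeks.
The Gamma prior is conjugate for the Poisson rate, so λ | data ~ Gamma(26+403, 3+46) = Gamma(429, 49).
Posterior mean = 429/49 = 429/49; prior mean = 26/3 = 26/3. Difference = 429/49 − 26/3 = 13/147.

13/147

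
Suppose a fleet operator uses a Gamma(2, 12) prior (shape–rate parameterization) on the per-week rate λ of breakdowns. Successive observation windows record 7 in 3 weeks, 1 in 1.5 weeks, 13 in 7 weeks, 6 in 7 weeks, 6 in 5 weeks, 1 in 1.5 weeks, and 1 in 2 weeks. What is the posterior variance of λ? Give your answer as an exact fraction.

37/1521

Total count: 7 + 1 + 13 + 6 + 6 + 1 + 1 = 35.
Total exposure: 3 + 1.5 + 7 + 7 + 5 + 1.5 + 2 = 27 weeks.
Posterior: α' = 2 + 35 = 37, β' = 12 + 27 = 39.
Posterior variance = α'/β'² = 37/1521.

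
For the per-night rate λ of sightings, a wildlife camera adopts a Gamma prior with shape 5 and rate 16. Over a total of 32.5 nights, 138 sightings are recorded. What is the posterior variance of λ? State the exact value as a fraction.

572/9409

Total count 138 over total exposure 32.5 nights.
Conjugate update: add total count to the shape and total exposure to the rate, giving Gamma(143, 97/2).
Posterior variance = α'/β'² = 143/(9409/4) = 572/9409.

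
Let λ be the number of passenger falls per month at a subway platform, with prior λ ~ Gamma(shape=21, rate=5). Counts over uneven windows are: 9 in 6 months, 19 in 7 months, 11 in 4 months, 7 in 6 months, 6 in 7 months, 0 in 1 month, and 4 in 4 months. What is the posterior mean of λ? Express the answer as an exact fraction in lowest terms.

Total count: 9 + 19 + 11 + 7 + 6 + 0 + 4 = 56.
Total exposure: 6 + 7 + 4 + 6 + 7 + 1 + 4 = 35 months.
Gamma(α, β) with Poisson data over total exposure Σt gives posterior Gamma(α+Σx, β+Σt) = Gamma(77, 40).
Posterior mean = α'/β' = 77/40.

77/40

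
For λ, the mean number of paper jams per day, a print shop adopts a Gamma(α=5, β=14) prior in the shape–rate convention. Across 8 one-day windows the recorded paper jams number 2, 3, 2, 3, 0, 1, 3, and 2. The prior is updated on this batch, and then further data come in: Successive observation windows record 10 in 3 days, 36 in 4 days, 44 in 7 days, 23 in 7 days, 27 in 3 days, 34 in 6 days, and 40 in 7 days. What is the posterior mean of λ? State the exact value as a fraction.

Total count: 2 + 3 + 2 + 3 + 0 + 1 + 3 + 2 = 16.
Total exposure: 8 days.
After the first batch: Gamma(5 + 16, 14 + 8) = Gamma(21, 22).
Total count: 10 + 36 + 44 + 23 + 27 + 34 + 40 = 214.
Total exposure: 3 + 4 + 7 + 7 + 3 + 6 + 7 = 37 days.
After the second batch: Gamma(21 + 214, 22 + 37) = Gamma(235, 59).
Posterior mean = α'/β' = 235/59.

235/59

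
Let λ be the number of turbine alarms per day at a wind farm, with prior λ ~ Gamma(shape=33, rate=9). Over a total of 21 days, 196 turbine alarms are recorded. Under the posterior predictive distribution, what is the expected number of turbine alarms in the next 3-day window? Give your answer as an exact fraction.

Total count 196 over total exposure 21 days.
The Gamma prior is conjugate for the Poisson rate, so λ | data ~ Gamma(33+196, 9+21) = Gamma(229, 30).
Predictive mean over a 3-day window = T·E[λ|data] = 3·229/30 = 229/10.

229/10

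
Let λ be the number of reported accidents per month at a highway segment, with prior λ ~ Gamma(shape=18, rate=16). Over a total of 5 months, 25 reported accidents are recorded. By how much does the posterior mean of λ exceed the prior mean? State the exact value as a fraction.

155/168

Total count 25 over total exposure 5 months.
The Gamma prior is conjugate for the Poisson rate, so λ | data ~ Gamma(18+25, 16+5) = Gamma(43, 21).
Posterior mean = 43/21 = 43/21; prior mean = 18/16 = 9/8. Difference = 43/21 − 9/8 = 155/168.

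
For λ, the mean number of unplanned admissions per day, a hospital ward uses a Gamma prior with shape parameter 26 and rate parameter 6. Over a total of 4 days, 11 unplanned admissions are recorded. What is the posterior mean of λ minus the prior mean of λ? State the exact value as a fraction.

Total count 11 over total exposure 4 days.
The Gamma prior is conjugate for the Poisson rate, so λ | data ~ Gamma(26+11, 6+4) = Gamma(37, 10).
Posterior mean = 37/10 = 37/10; prior mean = 26/6 = 13/3. Difference = 37/10 − 13/3 = -19/30.

-19/30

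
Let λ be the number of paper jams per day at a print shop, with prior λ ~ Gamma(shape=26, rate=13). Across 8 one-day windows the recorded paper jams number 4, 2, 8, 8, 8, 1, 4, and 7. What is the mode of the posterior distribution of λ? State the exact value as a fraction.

Total count: 4 + 2 + 8 + 8 + 8 + 1 + 4 + 7 = 42.
Total exposure: 8 days.
By Gamma–Poisson conjugacy, the posterior is Gamma(α + Σx, β + Σt) = Gamma(26 + 42, 13 + 8) = Gamma(68, 21).
Posterior mode = (α'−1)/β' = 67/21.

67/21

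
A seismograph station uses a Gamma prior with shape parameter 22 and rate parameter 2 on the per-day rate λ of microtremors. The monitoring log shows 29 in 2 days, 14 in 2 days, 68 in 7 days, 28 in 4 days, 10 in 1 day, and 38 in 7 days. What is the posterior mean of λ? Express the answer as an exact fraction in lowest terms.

Total count: 29 + 14 + 68 + 28 + 10 + 38 = 187.
Total exposure: 2 + 2 + 7 + 4 + 1 + 7 = 23 days.
Conjugate update: add total count to the shape and total exposure to the rate, giving Gamma(209, 25).
Posterior mean = α'/β' = 209/25.

209/25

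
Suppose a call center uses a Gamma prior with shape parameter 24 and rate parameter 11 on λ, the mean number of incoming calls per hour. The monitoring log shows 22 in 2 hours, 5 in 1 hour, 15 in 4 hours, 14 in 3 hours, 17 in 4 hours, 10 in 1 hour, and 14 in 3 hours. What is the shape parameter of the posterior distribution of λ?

Total count: 22 + 5 + 15 + 14 + 17 + 10 + 14 = 97.
Total exposure: 2 + 1 + 4 + 3 + 4 + 1 + 3 = 18 hours.
The Gamma prior is conjugate for the Poisson rate, so λ | data ~ Gamma(24+97, 11+18) = Gamma(121, 29).

121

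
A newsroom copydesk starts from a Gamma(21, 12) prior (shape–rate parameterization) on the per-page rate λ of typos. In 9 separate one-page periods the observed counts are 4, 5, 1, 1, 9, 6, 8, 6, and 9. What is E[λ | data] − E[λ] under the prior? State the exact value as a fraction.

19/12

Total count: 4 + 5 + 1 + 1 + 9 + 6 + 8 + 6 + 9 = 49.
Total exposure: 9 pages.
By Gamma–Poisson conjugacy, the posterior is Gamma(α + Σx, β + Σt) = Gamma(21 + 49, 12 + 9) = Gamma(70, 21).
Posterior mean = 70/21 = 10/3; prior mean = 21/12 = 7/4. Difference = 10/3 − 7/4 = 19/12.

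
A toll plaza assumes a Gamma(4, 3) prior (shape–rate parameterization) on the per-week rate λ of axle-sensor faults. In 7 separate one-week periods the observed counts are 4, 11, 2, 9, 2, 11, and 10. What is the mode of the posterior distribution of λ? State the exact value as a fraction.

Total count: 4 + 11 + 2 + 9 + 2 + 11 + 10 = 49.
Total exposure: 7 weeks.
Conjugate update: add total count to the shape and total exposure to the rate, giving Gamma(53, 10).
Posterior mode = (α'−1)/β' = 52/10 = 26/5.

26/5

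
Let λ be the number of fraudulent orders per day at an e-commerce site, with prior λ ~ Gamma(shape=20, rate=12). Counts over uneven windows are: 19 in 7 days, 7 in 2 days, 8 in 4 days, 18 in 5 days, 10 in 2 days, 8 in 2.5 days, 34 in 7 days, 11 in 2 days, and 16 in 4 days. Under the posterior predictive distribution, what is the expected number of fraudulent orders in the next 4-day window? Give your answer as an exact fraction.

1208/95

Total count: 19 + 7 + 8 + 18 + 10 + 8 + 34 + 11 + 16 = 131.
Total exposure: 7 + 2 + 4 + 5 + 2 + 2.5 + 7 + 2 + 4 = 35.5 days.
By Gamma–Poisson conjugacy, the posterior is Gamma(α + Σx, β + Σt) = Gamma(20 + 131, 12 + 35.5) = Gamma(151, 95/2).
Predictive mean over a 4-day window = T·E[λ|data] = 4·151/(95/2) = 1208/95.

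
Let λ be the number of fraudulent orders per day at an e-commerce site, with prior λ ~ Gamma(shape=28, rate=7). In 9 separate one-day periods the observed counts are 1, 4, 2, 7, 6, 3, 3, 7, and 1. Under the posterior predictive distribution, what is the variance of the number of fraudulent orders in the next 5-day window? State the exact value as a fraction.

Total count: 1 + 4 + 2 + 7 + 6 + 3 + 3 + 7 + 1 = 34.
Total exposure: 9 days.
Conjugate update: add total count to the shape and total exposure to the rate, giving Gamma(62, 16).
The posterior predictive for a window of length T is Negative Binomial with variance T·α'·(β'+T)/β'² = 5·62·21/256 = 3255/128.

3255/128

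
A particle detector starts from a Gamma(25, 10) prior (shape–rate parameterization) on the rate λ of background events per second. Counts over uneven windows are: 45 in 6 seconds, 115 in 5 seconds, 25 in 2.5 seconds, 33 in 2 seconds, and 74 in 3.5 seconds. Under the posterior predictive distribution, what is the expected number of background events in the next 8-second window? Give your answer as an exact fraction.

Total count: 45 + 115 + 25 + 33 + 74 = 292.
Total exposure: 6 + 5 + 2.5 + 2 + 3.5 = 19 seconds.
By Gamma–Poisson conjugacy, the posterior is Gamma(α + Σx, β + Σt) = Gamma(25 + 292, 10 + 19) = Gamma(317, 29).
Predictive mean over an 8-second window = T·E[λ|data] = 8·317/29 = 2536/29.

2536/29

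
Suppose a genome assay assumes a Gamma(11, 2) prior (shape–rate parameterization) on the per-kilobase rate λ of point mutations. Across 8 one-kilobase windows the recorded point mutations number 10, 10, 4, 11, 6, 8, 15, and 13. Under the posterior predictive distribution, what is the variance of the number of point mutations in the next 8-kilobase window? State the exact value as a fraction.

Total count: 10 + 10 + 4 + 11 + 6 + 8 + 15 + 13 = 77.
Total exposure: 8 kilobases.
Posterior: α' = 11 + 77 = 88, β' = 2 + 8 = 10.
The posterior predictive for a window of length T is Negative Binomial with variance T·α'·(β'+T)/β'² = 8·88·18/100 = 3168/25.

3168/25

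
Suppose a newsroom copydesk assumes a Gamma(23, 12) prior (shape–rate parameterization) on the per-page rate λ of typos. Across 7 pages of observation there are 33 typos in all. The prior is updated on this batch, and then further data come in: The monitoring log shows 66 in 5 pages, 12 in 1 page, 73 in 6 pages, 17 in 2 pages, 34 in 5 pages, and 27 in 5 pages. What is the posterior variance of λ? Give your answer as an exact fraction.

285/1849

Total count 33 over total exposure 7 pages.
After the first batch: Gamma(23 + 33, 12 + 7) = Gamma(56, 19).
Total count: 66 + 12 + 73 + 17 + 34 + 27 = 229.
Total exposure: 5 + 1 + 6 + 2 + 5 + 5 = 24 pages.
After the second batch: Gamma(56 + 229, 19 + 24) = Gamma(285, 43).
Posterior variance = α'/β'² = 285/1849.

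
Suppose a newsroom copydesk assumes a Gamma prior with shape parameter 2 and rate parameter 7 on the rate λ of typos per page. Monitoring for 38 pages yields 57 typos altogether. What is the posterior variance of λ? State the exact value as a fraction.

Total count 57 over total exposure 38 pages.
Conjugate update: add total count to the shape and total exposure to the rate, giving Gamma(59, 45).
Posterior variance = α'/β'² = 59/2025.

59/2025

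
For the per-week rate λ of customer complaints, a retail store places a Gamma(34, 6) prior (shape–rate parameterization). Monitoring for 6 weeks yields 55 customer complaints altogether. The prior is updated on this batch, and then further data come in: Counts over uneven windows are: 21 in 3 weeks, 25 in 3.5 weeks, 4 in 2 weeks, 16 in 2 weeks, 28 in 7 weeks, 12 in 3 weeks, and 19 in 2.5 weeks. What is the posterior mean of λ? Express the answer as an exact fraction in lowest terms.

214/35

Total count 55 over total exposure 6 weeks.
After the first batch: Gamma(34 + 55, 6 + 6) = Gamma(89, 12).
Total count: 21 + 25 + 4 + 16 + 28 + 12 + 19 = 125.
Total exposure: 3 + 3.5 + 2 + 2 + 7 + 3 + 2.5 = 23 weeks.
After the second batch: Gamma(89 + 125, 12 + 23) = Gamma(214, 35).
Posterior mean = α'/β' = 214/35.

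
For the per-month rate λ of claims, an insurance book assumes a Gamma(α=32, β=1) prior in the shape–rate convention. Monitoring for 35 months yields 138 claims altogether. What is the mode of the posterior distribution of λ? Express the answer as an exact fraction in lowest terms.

169/36

Total count 138 over total exposure 35 months.
Posterior: α' = 32 + 138 = 170, β' = 1 + 35 = 36.
Posterior mode = (α'−1)/β' = 169/36.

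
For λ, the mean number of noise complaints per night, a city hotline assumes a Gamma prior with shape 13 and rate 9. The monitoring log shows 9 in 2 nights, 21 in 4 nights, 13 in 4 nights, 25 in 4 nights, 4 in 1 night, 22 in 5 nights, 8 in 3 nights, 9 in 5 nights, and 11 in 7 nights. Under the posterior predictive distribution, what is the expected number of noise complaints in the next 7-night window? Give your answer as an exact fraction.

Total count: 9 + 21 + 13 + 25 + 4 + 22 + 8 + 9 + 11 = 122.
Total exposure: 2 + 4 + 4 + 4 + 1 + 5 + 3 + 5 + 7 = 35 nights.
Conjugate update: add total count to the shape and total exposure to the rate, giving Gamma(135, 44).
Predictive mean over a 7-night window = T·E[λ|data] = 7·135/44 = 945/44.

945/44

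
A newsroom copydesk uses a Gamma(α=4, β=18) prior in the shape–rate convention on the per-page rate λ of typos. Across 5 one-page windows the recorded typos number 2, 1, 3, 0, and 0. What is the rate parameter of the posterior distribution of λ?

Total count: 2 + 1 + 3 + 0 + 0 = 6.
Total exposure: 5 pages.
Gamma(α, β) with Poisson data over total exposure Σt gives posterior Gamma(α+Σx, β+Σt) = Gamma(10, 23).

23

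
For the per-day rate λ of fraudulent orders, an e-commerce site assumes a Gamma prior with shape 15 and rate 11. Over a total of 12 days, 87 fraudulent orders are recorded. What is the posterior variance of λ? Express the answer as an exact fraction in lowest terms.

Total count 87 over total exposure 12 days.
The Gamma prior is conjugate for the Poisson rate, so λ | data ~ Gamma(15+87, 11+12) = Gamma(102, 23).
Posterior variance = α'/β'² = 102/529.

102/529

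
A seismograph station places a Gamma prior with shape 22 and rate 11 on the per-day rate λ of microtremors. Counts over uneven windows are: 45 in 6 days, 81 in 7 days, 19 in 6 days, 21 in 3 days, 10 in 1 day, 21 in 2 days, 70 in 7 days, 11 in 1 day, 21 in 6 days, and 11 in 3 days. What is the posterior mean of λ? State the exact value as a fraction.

332/53

Total count: 45 + 81 + 19 + 21 + 10 + 21 + 70 + 11 + 21 + 11 = 310.
Total exposure: 6 + 7 + 6 + 3 + 1 + 2 + 7 + 1 + 6 + 3 = 42 days.
Gamma(α, β) with Poisson data over total exposure Σt gives posterior Gamma(α+Σx, β+Σt) = Gamma(332, 53).
Posterior mean = α'/β' = 332/53.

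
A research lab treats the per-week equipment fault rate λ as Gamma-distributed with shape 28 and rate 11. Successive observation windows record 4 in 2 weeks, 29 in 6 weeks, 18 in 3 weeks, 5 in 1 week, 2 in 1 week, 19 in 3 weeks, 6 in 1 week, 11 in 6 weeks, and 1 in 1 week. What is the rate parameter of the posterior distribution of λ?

35

Total count: 4 + 29 + 18 + 5 + 2 + 19 + 6 + 11 + 1 = 95.
Total exposure: 2 + 6 + 3 + 1 + 1 + 3 + 1 + 6 + 1 = 24 weeks.
Conjugate update: add total count to the shape and total exposure to the rate, giving Gamma(123, 35).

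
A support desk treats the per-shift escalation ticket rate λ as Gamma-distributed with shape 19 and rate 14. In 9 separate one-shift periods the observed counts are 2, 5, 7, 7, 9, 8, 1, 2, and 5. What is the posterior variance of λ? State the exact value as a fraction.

Total count: 2 + 5 + 7 + 7 + 9 + 8 + 1 + 2 + 5 = 46.
Total exposure: 9 shifts.
Gamma(α, β) with Poisson data over total exposure Σt gives posterior Gamma(α+Σx, β+Σt) = Gamma(65, 23).
Posterior variance = α'/β'² = 65/529.

65/529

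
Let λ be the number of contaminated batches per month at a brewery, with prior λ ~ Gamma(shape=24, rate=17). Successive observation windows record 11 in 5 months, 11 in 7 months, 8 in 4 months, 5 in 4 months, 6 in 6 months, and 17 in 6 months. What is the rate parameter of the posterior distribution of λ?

49

Total count: 11 + 11 + 8 + 5 + 6 + 17 = 58.
Total exposure: 5 + 7 + 4 + 4 + 6 + 6 = 32 months.
The Gamma prior is conjugate for the Poisson rate, so λ | data ~ Gamma(24+58, 17+32) = Gamma(82, 49).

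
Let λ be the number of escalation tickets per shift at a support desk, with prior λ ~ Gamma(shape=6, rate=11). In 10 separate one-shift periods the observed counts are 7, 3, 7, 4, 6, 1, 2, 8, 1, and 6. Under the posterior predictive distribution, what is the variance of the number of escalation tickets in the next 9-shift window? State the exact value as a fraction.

1530/49

Total count: 7 + 3 + 7 + 4 + 6 + 1 + 2 + 8 + 1 + 6 = 45.
Total exposure: 10 shifts.
Gamma(α, β) with Poisson data over total exposure Σt gives posterior Gamma(α+Σx, β+Σt) = Gamma(51, 21).
The posterior predictive for a window of length T is Negative Binomial with variance T·α'·(β'+T)/β'² = 9·51·30/441 = 1530/49.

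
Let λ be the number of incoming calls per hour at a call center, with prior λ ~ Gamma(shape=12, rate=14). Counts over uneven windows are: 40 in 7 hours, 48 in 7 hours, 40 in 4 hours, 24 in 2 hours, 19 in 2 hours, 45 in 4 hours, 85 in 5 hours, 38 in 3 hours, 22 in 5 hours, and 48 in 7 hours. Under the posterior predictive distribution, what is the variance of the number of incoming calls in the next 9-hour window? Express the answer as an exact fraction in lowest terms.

29049/400

Total count: 40 + 48 + 40 + 24 + 19 + 45 + 85 + 38 + 22 + 48 = 409.
Total exposure: 7 + 7 + 4 + 2 + 2 + 4 + 5 + 3 + 5 + 7 = 46 hours.
By Gamma–Poisson conjugacy, the posterior is Gamma(α + Σx, β + Σt) = Gamma(12 + 409, 14 + 46) = Gamma(421, 60).
The posterior predictive for a window of length T is Negative Binomial with variance T·α'·(β'+T)/β'² = 9·421·69/3600 = 29049/400.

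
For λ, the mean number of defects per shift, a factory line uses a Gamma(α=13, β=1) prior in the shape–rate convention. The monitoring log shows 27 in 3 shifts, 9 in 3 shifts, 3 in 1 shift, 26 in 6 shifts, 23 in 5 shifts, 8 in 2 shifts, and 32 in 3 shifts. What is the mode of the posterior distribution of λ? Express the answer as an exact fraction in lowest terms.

Total count: 27 + 9 + 3 + 26 + 23 + 8 + 32 = 128.
Total exposure: 3 + 3 + 1 + 6 + 5 + 2 + 3 = 23 shifts.
Conjugate update: add total count to the shape and total exposure to the rate, giving Gamma(141, 24).
Posterior mode = (α'−1)/β' = 140/24 = 35/6.

35/6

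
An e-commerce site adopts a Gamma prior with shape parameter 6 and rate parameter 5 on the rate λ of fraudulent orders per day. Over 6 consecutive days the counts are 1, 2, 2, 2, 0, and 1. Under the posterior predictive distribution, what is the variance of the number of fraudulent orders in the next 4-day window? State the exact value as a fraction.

840/121

Total count: 1 + 2 + 2 + 2 + 0 + 1 = 8.
Total exposure: 6 days.
Conjugate update: add total count to the shape and total exposure to the rate, giving Gamma(14, 11).
The posterior predictive for a window of length T is Negative Binomial with variance T·α'·(β'+T)/β'² = 4·14·15/121 = 840/121.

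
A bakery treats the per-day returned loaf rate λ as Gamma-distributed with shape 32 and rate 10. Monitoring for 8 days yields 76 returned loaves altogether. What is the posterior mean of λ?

Total count 76 over total exposure 8 days.
Conjugate update: add total count to the shape and total exposure to the rate, giving Gamma(108, 18).
Posterior mean = α'/β' = 108/18 = 6.

6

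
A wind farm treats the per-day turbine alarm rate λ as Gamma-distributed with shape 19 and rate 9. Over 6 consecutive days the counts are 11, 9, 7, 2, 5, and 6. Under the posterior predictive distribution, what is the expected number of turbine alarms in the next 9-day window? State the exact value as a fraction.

Total count: 11 + 9 + 7 + 2 + 5 + 6 = 40.
Total exposure: 6 days.
Conjugate update: add total count to the shape and total exposure to the rate, giving Gamma(59, 15).
Predictive mean over a 9-day window = T·E[λ|data] = 9·59/15 = 177/5.

177/5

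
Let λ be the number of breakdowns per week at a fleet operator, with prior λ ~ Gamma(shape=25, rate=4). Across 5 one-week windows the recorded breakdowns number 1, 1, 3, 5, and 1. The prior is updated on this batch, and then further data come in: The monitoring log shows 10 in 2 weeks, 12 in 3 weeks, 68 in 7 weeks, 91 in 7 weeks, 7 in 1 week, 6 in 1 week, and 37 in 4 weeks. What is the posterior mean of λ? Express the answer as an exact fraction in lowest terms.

Total count: 1 + 1 + 3 + 5 + 1 = 11.
Total exposure: 5 weeks.
After the first batch: Gamma(25 + 11, 4 + 5) = Gamma(36, 9).
Total count: 10 + 12 + 68 + 91 + 7 + 6 + 37 = 231.
Total exposure: 2 + 3 + 7 + 7 + 1 + 1 + 4 = 25 weeks.
After the second batch: Gamma(36 + 231, 9 + 25) = Gamma(267, 34).
Posterior mean = α'/β' = 267/34.

267/34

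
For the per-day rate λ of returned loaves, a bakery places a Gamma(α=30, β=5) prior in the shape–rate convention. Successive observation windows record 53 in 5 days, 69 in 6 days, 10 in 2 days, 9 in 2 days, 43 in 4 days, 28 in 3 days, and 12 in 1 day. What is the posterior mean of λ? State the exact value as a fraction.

127/14

Total count: 53 + 69 + 10 + 9 + 43 + 28 + 12 = 224.
Total exposure: 5 + 6 + 2 + 2 + 4 + 3 + 1 = 23 days.
Posterior: α' = 30 + 224 = 254, β' = 5 + 23 = 28.
Posterior mean = α'/β' = 254/28 = 127/14.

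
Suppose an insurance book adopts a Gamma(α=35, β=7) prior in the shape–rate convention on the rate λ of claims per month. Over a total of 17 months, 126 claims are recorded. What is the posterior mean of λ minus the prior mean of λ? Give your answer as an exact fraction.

41/24

Total count 126 over total exposure 17 months.
Gamma(α, β) with Poisson data over total exposure Σt gives posterior Gamma(α+Σx, β+Σt) = Gamma(161, 24).
Posterior mean = 161/24 = 161/24; prior mean = 35/7 = 5. Difference = 161/24 − 5 = 41/24.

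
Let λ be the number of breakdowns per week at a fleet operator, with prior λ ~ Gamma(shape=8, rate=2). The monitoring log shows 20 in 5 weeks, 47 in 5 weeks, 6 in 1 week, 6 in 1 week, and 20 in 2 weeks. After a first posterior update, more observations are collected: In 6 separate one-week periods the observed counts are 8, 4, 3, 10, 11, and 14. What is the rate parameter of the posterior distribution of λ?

22

Total count: 20 + 47 + 6 + 6 + 20 = 99.
Total exposure: 5 + 5 + 1 + 1 + 2 = 14 weeks.
After the first batch: Gamma(8 + 99, 2 + 14) = Gamma(107, 16).
Total count: 8 + 4 + 3 + 10 + 11 + 14 = 50.
Total exposure: 6 weeks.
After the second batch: Gamma(107 + 50, 16 + 6) = Gamma(157, 22).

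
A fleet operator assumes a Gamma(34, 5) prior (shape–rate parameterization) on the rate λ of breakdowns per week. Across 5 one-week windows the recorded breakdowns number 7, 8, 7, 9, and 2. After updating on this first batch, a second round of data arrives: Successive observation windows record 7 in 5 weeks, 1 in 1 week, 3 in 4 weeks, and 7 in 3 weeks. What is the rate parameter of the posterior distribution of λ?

23

Total count: 7 + 8 + 7 + 9 + 2 = 33.
Total exposure: 5 weeks.
After the first batch: Gamma(34 + 33, 5 + 5) = Gamma(67, 10).
Total count: 7 + 1 + 3 + 7 = 18.
Total exposure: 5 + 1 + 4 + 3 = 13 weeks.
After the second batch: Gamma(67 + 18, 10 + 13) = Gamma(85, 23).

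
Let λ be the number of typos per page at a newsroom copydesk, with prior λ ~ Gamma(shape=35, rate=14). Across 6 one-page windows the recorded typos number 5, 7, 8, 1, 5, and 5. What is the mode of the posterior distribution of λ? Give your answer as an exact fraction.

Total count: 5 + 7 + 8 + 1 + 5 + 5 = 31.
Total exposure: 6 pages.
Conjugate update: add total count to the shape and total exposure to the rate, giving Gamma(66, 20).
Posterior mode = (α'−1)/β' = 65/20 = 13/4.

13/4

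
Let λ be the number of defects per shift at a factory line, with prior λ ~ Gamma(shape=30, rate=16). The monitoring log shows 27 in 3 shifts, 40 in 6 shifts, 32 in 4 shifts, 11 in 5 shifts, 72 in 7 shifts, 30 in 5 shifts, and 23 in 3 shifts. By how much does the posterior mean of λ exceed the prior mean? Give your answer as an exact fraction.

Total count: 27 + 40 + 32 + 11 + 72 + 30 + 23 = 235.
Total exposure: 3 + 6 + 4 + 5 + 7 + 5 + 3 = 33 shifts.
Gamma(α, β) with Poisson data over total exposure Σt gives posterior Gamma(α+Σx, β+Σt) = Gamma(265, 49).
Posterior mean = 265/49 = 265/49; prior mean = 30/16 = 15/8. Difference = 265/49 − 15/8 = 1385/392.

1385/392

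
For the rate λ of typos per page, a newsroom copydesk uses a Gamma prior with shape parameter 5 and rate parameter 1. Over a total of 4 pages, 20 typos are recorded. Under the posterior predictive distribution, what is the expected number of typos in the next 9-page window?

Total count 20 over total exposure 4 pages.
Posterior: α' = 5 + 20 = 25, β' = 1 + 4 = 5.
Predictive mean over a 9-page window = T·E[λ|data] = 9·25/5 = 45.

45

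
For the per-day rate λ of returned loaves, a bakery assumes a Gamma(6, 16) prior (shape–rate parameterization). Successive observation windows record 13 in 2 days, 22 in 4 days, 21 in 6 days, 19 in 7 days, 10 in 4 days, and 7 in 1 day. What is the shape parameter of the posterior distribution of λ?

Total count: 13 + 22 + 21 + 19 + 10 + 7 = 92.
Total exposure: 2 + 4 + 6 + 7 + 4 + 1 = 24 days.
The Gamma prior is conjugate for the Poisson rate, so λ | data ~ Gamma(6+92, 16+24) = Gamma(98, 40).

98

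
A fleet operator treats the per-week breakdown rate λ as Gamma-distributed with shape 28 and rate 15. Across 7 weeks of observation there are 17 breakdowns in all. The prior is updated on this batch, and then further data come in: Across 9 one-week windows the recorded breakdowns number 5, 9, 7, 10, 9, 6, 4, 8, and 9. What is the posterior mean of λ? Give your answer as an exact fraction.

112/31

Total count 17 over total exposure 7 weeks.
After the first batch: Gamma(28 + 17, 15 + 7) = Gamma(45, 22).
Total count: 5 + 9 + 7 + 10 + 9 + 6 + 4 + 8 + 9 = 67.
Total exposure: 9 weeks.
After the second batch: Gamma(45 + 67, 22 + 9) = Gamma(112, 31).
Posterior mean = α'/β' = 112/31.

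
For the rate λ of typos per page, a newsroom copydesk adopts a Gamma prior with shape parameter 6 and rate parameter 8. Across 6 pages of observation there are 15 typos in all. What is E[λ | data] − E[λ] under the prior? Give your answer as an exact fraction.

3/4

Total count 15 over total exposure 6 pages.
Conjugate update: add total count to the shape and total exposure to the rate, giving Gamma(21, 14).
Posterior mean = 21/14 = 3/2; prior mean = 6/8 = 3/4. Difference = 3/2 − 3/4 = 3/4.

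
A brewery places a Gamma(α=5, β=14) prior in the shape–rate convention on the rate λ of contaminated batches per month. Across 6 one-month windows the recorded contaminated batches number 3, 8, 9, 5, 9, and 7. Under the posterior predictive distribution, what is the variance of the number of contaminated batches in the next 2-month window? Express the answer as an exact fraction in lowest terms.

253/50

Total count: 3 + 8 + 9 + 5 + 9 + 7 = 41.
Total exposure: 6 months.
By Gamma–Poisson conjugacy, the posterior is Gamma(α + Σx, β + Σt) = Gamma(5 + 41, 14 + 6) = Gamma(46, 20).
The posterior predictive for a window of length T is Negative Binomial with variance T·α'·(β'+T)/β'² = 2·46·22/400 = 253/50.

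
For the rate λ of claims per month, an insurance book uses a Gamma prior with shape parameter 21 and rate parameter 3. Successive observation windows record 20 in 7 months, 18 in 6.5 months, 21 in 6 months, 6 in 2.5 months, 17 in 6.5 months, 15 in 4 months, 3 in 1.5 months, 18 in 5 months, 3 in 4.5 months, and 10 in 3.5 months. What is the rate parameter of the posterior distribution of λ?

50

Total count: 20 + 18 + 21 + 6 + 17 + 15 + 3 + 18 + 3 + 10 = 131.
Total exposure: 7 + 6.5 + 6 + 2.5 + 6.5 + 4 + 1.5 + 5 + 4.5 + 3.5 = 47 months.
Gamma(α, β) with Poisson data over total exposure Σt gives posterior Gamma(α+Σx, β+Σt) = Gamma(152, 50).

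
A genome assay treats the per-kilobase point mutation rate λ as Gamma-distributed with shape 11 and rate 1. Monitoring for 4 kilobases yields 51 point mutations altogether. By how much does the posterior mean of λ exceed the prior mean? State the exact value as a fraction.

7/5

Total count 51 over total exposure 4 kilobases.
Posterior: α' = 11 + 51 = 62, β' = 1 + 4 = 5.
Posterior mean = 62/5 = 62/5; prior mean = 11/1 = 11. Difference = 62/5 − 11 = 7/5.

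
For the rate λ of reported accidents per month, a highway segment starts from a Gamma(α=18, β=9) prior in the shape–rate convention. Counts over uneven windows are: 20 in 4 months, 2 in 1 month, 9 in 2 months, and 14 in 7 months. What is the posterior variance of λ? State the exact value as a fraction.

63/529

Total count: 20 + 2 + 9 + 14 = 45.
Total exposure: 4 + 1 + 2 + 7 = 14 months.
Conjugate update: add total count to the shape and total exposure to the rate, giving Gamma(63, 23).
Posterior variance = α'/β'² = 63/529.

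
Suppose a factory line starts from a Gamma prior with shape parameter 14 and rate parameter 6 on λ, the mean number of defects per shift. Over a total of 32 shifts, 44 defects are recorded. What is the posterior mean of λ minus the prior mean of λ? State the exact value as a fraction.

-46/57

Total count 44 over total exposure 32 shifts.
Gamma(α, β) with Poisson data over total exposure Σt gives posterior Gamma(α+Σx, β+Σt) = Gamma(58, 38).
Posterior mean = 58/38 = 29/19; prior mean = 14/6 = 7/3. Difference = 29/19 − 7/3 = -46/57.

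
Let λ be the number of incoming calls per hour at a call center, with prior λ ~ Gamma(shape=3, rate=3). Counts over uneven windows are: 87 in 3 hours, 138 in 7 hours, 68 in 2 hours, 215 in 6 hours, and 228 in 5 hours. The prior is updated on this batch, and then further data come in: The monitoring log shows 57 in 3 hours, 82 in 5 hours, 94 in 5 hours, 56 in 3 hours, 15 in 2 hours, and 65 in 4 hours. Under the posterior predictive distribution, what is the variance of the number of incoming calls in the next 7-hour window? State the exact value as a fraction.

Total count: 87 + 138 + 68 + 215 + 228 = 736.
Total exposure: 3 + 7 + 2 + 6 + 5 = 23 hours.
After the first batch: Gamma(3 + 736, 3 + 23) = Gamma(739, 26).
Total count: 57 + 82 + 94 + 56 + 15 + 65 = 369.
Total exposure: 3 + 5 + 5 + 3 + 2 + 4 = 22 hours.
After the second batch: Gamma(739 + 369, 26 + 22) = Gamma(1108, 48).
The posterior predictive for a window of length T is Negative Binomial with variance T·α'·(β'+T)/β'² = 7·1108·55/2304 = 106645/576.

106645/576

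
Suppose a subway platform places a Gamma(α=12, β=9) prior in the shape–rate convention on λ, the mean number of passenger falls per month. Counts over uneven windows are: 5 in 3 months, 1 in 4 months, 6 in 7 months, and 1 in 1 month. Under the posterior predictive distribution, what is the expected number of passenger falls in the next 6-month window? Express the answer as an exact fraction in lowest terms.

Total count: 5 + 1 + 6 + 1 = 13.
Total exposure: 3 + 4 + 7 + 1 = 15 months.
The Gamma prior is conjugate for the Poisson rate, so λ | data ~ Gamma(12+13, 9+15) = Gamma(25, 24).
Predictive mean over a 6-month window = T·E[λ|data] = 6·25/24 = 25/4.

25/4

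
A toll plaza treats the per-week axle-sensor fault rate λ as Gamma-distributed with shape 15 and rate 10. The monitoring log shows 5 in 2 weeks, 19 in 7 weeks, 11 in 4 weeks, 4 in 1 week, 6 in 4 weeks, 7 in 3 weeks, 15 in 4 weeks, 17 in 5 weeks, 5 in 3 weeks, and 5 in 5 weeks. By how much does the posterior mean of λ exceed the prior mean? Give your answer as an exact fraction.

37/48

Total count: 5 + 19 + 11 + 4 + 6 + 7 + 15 + 17 + 5 + 5 = 94.
Total exposure: 2 + 7 + 4 + 1 + 4 + 3 + 4 + 5 + 3 + 5 = 38 weeks.
Gamma(α, β) with Poisson data over total exposure Σt gives posterior Gamma(α+Σx, β+Σt) = Gamma(109, 48).
Posterior mean = 109/48 = 109/48; prior mean = 15/10 = 3/2. Difference = 109/48 − 3/2 = 37/48.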